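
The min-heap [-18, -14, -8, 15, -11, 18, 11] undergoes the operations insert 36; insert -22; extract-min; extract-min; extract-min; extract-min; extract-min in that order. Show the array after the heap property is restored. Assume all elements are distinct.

insert 36:
  append 36 at index 7 → [-18, -14, -8, 15, -11, 18, 11, 36] (no swap needed)
insert -22:
  append -22 at index 8 → [-18, -14, -8, 15, -11, 18, 11, 36, -22]
  -22 < parent 15 at index 3, swap → [-18, -14, -8, -22, -11, 18, 11, 36, 15]
  -22 < parent -14 at index 1, swap → [-18, -22, -8, -14, -11, 18, 11, 36, 15]
  -22 < parent -18 at index 0, swap → [-22, -18, -8, -14, -11, 18, 11, 36, 15]
extract-min → returns -22:
  remove root -22; move last element 15 to root → [15, -18, -8, -14, -11, 18, 11, 36]
  15 vs smaller child -18 at index 1, swap → [-18, 15, -8, -14, -11, 18, 11, 36]
  15 vs smaller child -14 at index 3, swap → [-18, -14, -8, 15, -11, 18, 11, 36]
extract-min → returns -18:
  remove root -18; move last element 36 to root → [36, -14, -8, 15, -11, 18, 11]
  36 vs smaller child -14 at index 1, swap → [-14, 36, -8, 15, -11, 18, 11]
  36 vs smaller child -11 at index 4, swap → [-14, -11, -8, 15, 36, 18, 11]
extract-min → returns -14:
  remove root -14; move last element 11 to root → [11, -11, -8, 15, 36, 18]
  11 vs smaller child -11 at index 1, swap → [-11, 11, -8, 15, 36, 18]
extract-min → returns -11:
  remove root -11; move last element 18 to root → [18, 11, -8, 15, 36]
  18 vs smaller child -8 at index 2, swap → [-8, 11, 18, 15, 36]
extract-min → returns -8:
  remove root -8; move last element 36 to root → [36, 11, 18, 15]
  36 vs smaller child 11 at index 1, swap → [11, 36, 18, 15]
  36 vs only child 15 at index 3, swap → [11, 15, 18, 36]

[11, 15, 18, 36]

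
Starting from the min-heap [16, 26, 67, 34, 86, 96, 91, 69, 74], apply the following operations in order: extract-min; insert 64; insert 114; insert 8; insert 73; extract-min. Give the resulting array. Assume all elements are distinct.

[26, 34, 67, 64, 86, 73, 91, 74, 69, 114, 96]

extract-min → returns 16:
  remove root 16; move last element 74 to root → [74, 26, 67, 34, 86, 96, 91, 69]
  74 vs smaller child 26 at index 1, swap → [26, 74, 67, 34, 86, 96, 91, 69]
  74 vs smaller child 34 at index 3, swap → [26, 34, 67, 74, 86, 96, 91, 69]
  74 vs only child 69 at index 7, swap → [26, 34, 67, 69, 86, 96, 91, 74]
insert 64:
  append 64 at index 8 → [26, 34, 67, 69, 86, 96, 91, 74, 64]
  64 < parent 69 at index 3, swap → [26, 34, 67, 64, 86, 96, 91, 74, 69]
insert 114:
  append 114 at index 9 → [26, 34, 67, 64, 86, 96, 91, 74, 69, 114] (no swap needed)
insert 8:
  append 8 at index 10 → [26, 34, 67, 64, 86, 96, 91, 74, 69, 114, 8]
  8 < parent 86 at index 4, swap → [26, 34, 67, 64, 8, 96, 91, 74, 69, 114, 86]
  8 < parent 34 at index 1, swap → [26, 8, 67, 64, 34, 96, 91, 74, 69, 114, 86]
  8 < parent 26 at index 0, swap → [8, 26, 67, 64, 34, 96, 91, 74, 69, 114, 86]
insert 73:
  append 73 at index 11 → [8, 26, 67, 64, 34, 96, 91, 74, 69, 114, 86, 73]
  73 < parent 96 at index 5, swap → [8, 26, 67, 64, 34, 73, 91, 74, 69, 114, 86, 96]
extract-min → returns 8:
  remove root 8; move last element 96 to root → [96, 26, 67, 64, 34, 73, 91, 74, 69, 114, 86]
  96 vs smaller child 26 at index 1, swap → [26, 96, 67, 64, 34, 73, 91, 74, 69, 114, 86]
  96 vs smaller child 34 at index 4, swap → [26, 34, 67, 64, 96, 73, 91, 74, 69, 114, 86]
  96 vs smaller child 86 at index 10, swap → [26, 34, 67, 64, 86, 73, 91, 74, 69, 114, 96]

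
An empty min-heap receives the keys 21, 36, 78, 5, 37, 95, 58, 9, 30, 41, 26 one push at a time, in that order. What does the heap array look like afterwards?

Insert 21:
  append 21 at index 0 → [21] (no swap needed)
Insert 36:
  append 36 at index 1 → [21, 36] (no swap needed)
Insert 78:
  append 78 at index 2 → [21, 36, 78] (no swap needed)
Insert 5:
  append 5 at index 3 → [21, 36, 78, 5]
  5 < parent 36 at index 1, swap → [21, 5, 78, 36]
  5 < parent 21 at index 0, swap → [5, 21, 78, 36]
Insert 37:
  append 37 at index 4 → [5, 21, 78, 36, 37] (no swap needed)
Insert 95:
  append 95 at index 5 → [5, 21, 78, 36, 37, 95] (no swap needed)
Insert 58:
  append 58 at index 6 → [5, 21, 78, 36, 37, 95, 58]
  58 < parent 78 at index 2, swap → [5, 21, 58, 36, 37, 95, 78]
Insert 9:
  append 9 at index 7 → [5, 21, 58, 36, 37, 95, 78, 9]
  9 < parent 36 at index 3, swap → [5, 21, 58, 9, 37, 95, 78, 36]
  9 < parent 21 at index 1, swap → [5, 9, 58, 21, 37, 95, 78, 36]
Insert 30:
  append 30 at index 8 → [5, 9, 58, 21, 37, 95, 78, 36, 30] (no swap needed)
Insert 41:
  append 41 at index 9 → [5, 9, 58, 21, 37, 95, 78, 36, 30, 41] (no swap needed)
Insert 26:
  append 26 at index 10 → [5, 9, 58, 21, 37, 95, 78, 36, 30, 41, 26]
  26 < parent 37 at index 4, swap → [5, 9, 58, 21, 26, 95, 78, 36, 30, 41, 37]

[5, 9, 58, 21, 26, 95, 78, 36, 30, 41, 37]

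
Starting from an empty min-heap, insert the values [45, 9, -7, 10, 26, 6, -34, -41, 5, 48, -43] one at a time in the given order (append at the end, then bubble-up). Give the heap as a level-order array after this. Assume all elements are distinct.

[-43, -41, -7, 5, -34, 9, 6, 45, 10, 48, 26]

Insert 45:
  append 45 at index 0 → [45] (no swap needed)
Insert 9:
  append 9 at index 1 → [45, 9]
  9 < parent 45 at index 0, swap → [9, 45]
Insert -7:
  append -7 at index 2 → [9, 45, -7]
  -7 < parent 9 at index 0, swap → [-7, 45, 9]
Insert 10:
  append 10 at index 3 → [-7, 45, 9, 10]
  10 < parent 45 at index 1, swap → [-7, 10, 9, 45]
Insert 26:
  append 26 at index 4 → [-7, 10, 9, 45, 26] (no swap needed)
Insert 6:
  append 6 at index 5 → [-7, 10, 9, 45, 26, 6]
  6 < parent 9 at index 2, swap → [-7, 10, 6, 45, 26, 9]
Insert -34:
  append -34 at index 6 → [-7, 10, 6, 45, 26, 9, -34]
  -34 < parent 6 at index 2, swap → [-7, 10, -34, 45, 26, 9, 6]
  -34 < parent -7 at index 0, swap → [-34, 10, -7, 45, 26, 9, 6]
Insert -41:
  append -41 at index 7 → [-34, 10, -7, 45, 26, 9, 6, -41]
  -41 < parent 45 at index 3, swap → [-34, 10, -7, -41, 26, 9, 6, 45]
  -41 < parent 10 at index 1, swap → [-34, -41, -7, 10, 26, 9, 6, 45]
  -41 < parent -34 at index 0, swap → [-41, -34, -7, 10, 26, 9, 6, 45]
Insert 5:
  append 5 at index 8 → [-41, -34, -7, 10, 26, 9, 6, 45, 5]
  5 < parent 10 at index 3, swap → [-41, -34, -7, 5, 26, 9, 6, 45, 10]
Insert 48:
  append 48 at index 9 → [-41, -34, -7, 5, 26, 9, 6, 45, 10, 48] (no swap needed)
Insert -43:
  append -43 at index 10 → [-41, -34, -7, 5, 26, 9, 6, 45, 10, 48, -43]
  -43 < parent 26 at index 4, swap → [-41, -34, -7, 5, -43, 9, 6, 45, 10, 48, 26]
  -43 < parent -34 at index 1, swap → [-41, -43, -7, 5, -34, 9, 6, 45, 10, 48, 26]
  -43 < parent -41 at index 0, swap → [-43, -41, -7, 5, -34, 9, 6, 45, 10, 48, 26]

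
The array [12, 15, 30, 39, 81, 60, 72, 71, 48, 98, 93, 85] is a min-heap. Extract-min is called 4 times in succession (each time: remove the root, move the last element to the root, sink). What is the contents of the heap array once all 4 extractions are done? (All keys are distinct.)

extract-min #1 returns 12:
  remove root 12; move last element 85 to root → [85, 15, 30, 39, 81, 60, 72, 71, 48, 98, 93]
  85 vs smaller child 15 at index 1, swap → [15, 85, 30, 39, 81, 60, 72, 71, 48, 98, 93]
  85 vs smaller child 39 at index 3, swap → [15, 39, 30, 85, 81, 60, 72, 71, 48, 98, 93]
  85 vs smaller child 48 at index 8, swap → [15, 39, 30, 48, 81, 60, 72, 71, 85, 98, 93]
extract-min #2 returns 15:
  remove root 15; move last element 93 to root → [93, 39, 30, 48, 81, 60, 72, 71, 85, 98]
  93 vs smaller child 30 at index 2, swap → [30, 39, 93, 48, 81, 60, 72, 71, 85, 98]
  93 vs smaller child 60 at index 5, swap → [30, 39, 60, 48, 81, 93, 72, 71, 85, 98]
extract-min #3 returns 30:
  remove root 30; move last element 98 to root → [98, 39, 60, 48, 81, 93, 72, 71, 85]
  98 vs smaller child 39 at index 1, swap → [39, 98, 60, 48, 81, 93, 72, 71, 85]
  98 vs smaller child 48 at index 3, swap → [39, 48, 60, 98, 81, 93, 72, 71, 85]
  98 vs smaller child 71 at index 7, swap → [39, 48, 60, 71, 81, 93, 72, 98, 85]
extract-min #4 returns 39:
  remove root 39; move last element 85 to root → [85, 48, 60, 71, 81, 93, 72, 98]
  85 vs smaller child 48 at index 1, swap → [48, 85, 60, 71, 81, 93, 72, 98]
  85 vs smaller child 71 at index 3, swap → [48, 71, 60, 85, 81, 93, 72, 98]

[48, 71, 60, 85, 81, 93, 72, 98]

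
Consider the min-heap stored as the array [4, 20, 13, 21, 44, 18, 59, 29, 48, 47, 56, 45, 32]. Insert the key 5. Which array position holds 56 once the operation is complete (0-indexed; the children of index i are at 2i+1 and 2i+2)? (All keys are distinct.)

append 5 at index 13 → [4, 20, 13, 21, 44, 18, 59, 29, 48, 47, 56, 45, 32, 5]
5 < parent 59 at index 6, swap → [4, 20, 13, 21, 44, 18, 5, 29, 48, 47, 56, 45, 32, 59]
5 < parent 13 at index 2, swap → [4, 20, 5, 21, 44, 18, 13, 29, 48, 47, 56, 45, 32, 59]
resulting array: [4, 20, 5, 21, 44, 18, 13, 29, 48, 47, 56, 45, 32, 59]

10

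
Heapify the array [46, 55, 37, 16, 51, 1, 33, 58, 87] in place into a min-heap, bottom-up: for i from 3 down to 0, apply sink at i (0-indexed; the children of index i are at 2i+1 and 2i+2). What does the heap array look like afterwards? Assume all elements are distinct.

sift down from index 3: already satisfies heap property
sift down from index 2:
  37 vs smaller child 1 at index 5, swap → [46, 55, 1, 16, 51, 37, 33, 58, 87]
sift down from index 1:
  55 vs smaller child 16 at index 3, swap → [46, 16, 1, 55, 51, 37, 33, 58, 87]
sift down from index 0:
  46 vs smaller child 1 at index 2, swap → [1, 16, 46, 55, 51, 37, 33, 58, 87]
  46 vs smaller child 33 at index 6, swap → [1, 16, 33, 55, 51, 37, 46, 58, 87]

[1, 16, 33, 55, 51, 37, 46, 58, 87]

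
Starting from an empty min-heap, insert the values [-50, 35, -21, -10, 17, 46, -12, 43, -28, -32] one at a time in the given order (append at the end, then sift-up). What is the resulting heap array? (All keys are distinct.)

[-50, -32, -21, -10, -28, 46, -12, 43, 35, 17]

Insert -50:
  append -50 at index 0 → [-50] (no swap needed)
Insert 35:
  append 35 at index 1 → [-50, 35] (no swap needed)
Insert -21:
  append -21 at index 2 → [-50, 35, -21] (no swap needed)
Insert -10:
  append -10 at index 3 → [-50, 35, -21, -10]
  -10 < parent 35 at index 1, swap → [-50, -10, -21, 35]
Insert 17:
  append 17 at index 4 → [-50, -10, -21, 35, 17] (no swap needed)
Insert 46:
  append 46 at index 5 → [-50, -10, -21, 35, 17, 46] (no swap needed)
Insert -12:
  append -12 at index 6 → [-50, -10, -21, 35, 17, 46, -12] (no swap needed)
Insert 43:
  append 43 at index 7 → [-50, -10, -21, 35, 17, 46, -12, 43] (no swap needed)
Insert -28:
  append -28 at index 8 → [-50, -10, -21, 35, 17, 46, -12, 43, -28]
  -28 < parent 35 at index 3, swap → [-50, -10, -21, -28, 17, 46, -12, 43, 35]
  -28 < parent -10 at index 1, swap → [-50, -28, -21, -10, 17, 46, -12, 43, 35]
Insert -32:
  append -32 at index 9 → [-50, -28, -21, -10, 17, 46, -12, 43, 35, -32]
  -32 < parent 17 at index 4, swap → [-50, -28, -21, -10, -32, 46, -12, 43, 35, 17]
  -32 < parent -28 at index 1, swap → [-50, -32, -21, -10, -28, 46, -12, 43, 35, 17]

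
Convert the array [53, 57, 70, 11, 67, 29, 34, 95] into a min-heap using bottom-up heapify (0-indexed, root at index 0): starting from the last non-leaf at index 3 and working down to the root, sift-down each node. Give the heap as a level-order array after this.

sift down from index 3: already satisfies heap property
sift down from index 2:
  70 vs smaller child 29 at index 5, swap → [53, 57, 29, 11, 67, 70, 34, 95]
sift down from index 1:
  57 vs smaller child 11 at index 3, swap → [53, 11, 29, 57, 67, 70, 34, 95]
sift down from index 0:
  53 vs smaller child 11 at index 1, swap → [11, 53, 29, 57, 67, 70, 34, 95]

[11, 53, 29, 57, 67, 70, 34, 95]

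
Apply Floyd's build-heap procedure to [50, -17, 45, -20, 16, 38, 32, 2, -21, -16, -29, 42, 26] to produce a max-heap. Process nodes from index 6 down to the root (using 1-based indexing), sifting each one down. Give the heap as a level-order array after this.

sift down from index 6:
  38 vs larger child 42 at index 12, swap → [50, -17, 45, -20, 16, 42, 32, 2, -21, -16, -29, 38, 26]
sift down from index 5: already satisfies heap property
sift down from index 4:
  -20 vs larger child 2 at index 8, swap → [50, -17, 45, 2, 16, 42, 32, -20, -21, -16, -29, 38, 26]
sift down from index 3: already satisfies heap property
sift down from index 2:
  -17 vs larger child 16 at index 5, swap → [50, 16, 45, 2, -17, 42, 32, -20, -21, -16, -29, 38, 26]
  -17 vs larger child -16 at index 10, swap → [50, 16, 45, 2, -16, 42, 32, -20, -21, -17, -29, 38, 26]
sift down from index 1: already satisfies heap property

[50, 16, 45, 2, -16, 42, 32, -20, -21, -17, -29, 38, 26]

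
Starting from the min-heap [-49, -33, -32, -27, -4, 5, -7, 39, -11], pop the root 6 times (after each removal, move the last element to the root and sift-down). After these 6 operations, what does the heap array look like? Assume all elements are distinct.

extract-min #1 returns -49:
  remove root -49; move last element -11 to root → [-11, -33, -32, -27, -4, 5, -7, 39]
  -11 vs smaller child -33 at index 1, swap → [-33, -11, -32, -27, -4, 5, -7, 39]
  -11 vs smaller child -27 at index 3, swap → [-33, -27, -32, -11, -4, 5, -7, 39]
extract-min #2 returns -33:
  remove root -33; move last element 39 to root → [39, -27, -32, -11, -4, 5, -7]
  39 vs smaller child -32 at index 2, swap → [-32, -27, 39, -11, -4, 5, -7]
  39 vs smaller child -7 at index 6, swap → [-32, -27, -7, -11, -4, 5, 39]
extract-min #3 returns -32:
  remove root -32; move last element 39 to root → [39, -27, -7, -11, -4, 5]
  39 vs smaller child -27 at index 1, swap → [-27, 39, -7, -11, -4, 5]
  39 vs smaller child -11 at index 3, swap → [-27, -11, -7, 39, -4, 5]
extract-min #4 returns -27:
  remove root -27; move last element 5 to root → [5, -11, -7, 39, -4]
  5 vs smaller child -11 at index 1, swap → [-11, 5, -7, 39, -4]
  5 vs smaller child -4 at index 4, swap → [-11, -4, -7, 39, 5]
extract-min #5 returns -11:
  remove root -11; move last element 5 to root → [5, -4, -7, 39]
  5 vs smaller child -7 at index 2, swap → [-7, -4, 5, 39]
extract-min #6 returns -7:
  remove root -7; move last element 39 to root → [39, -4, 5]
  39 vs smaller child -4 at index 1, swap → [-4, 39, 5]

[-4, 39, 5]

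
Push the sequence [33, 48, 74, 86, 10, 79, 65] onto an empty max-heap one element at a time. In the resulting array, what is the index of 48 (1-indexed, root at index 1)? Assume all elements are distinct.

Insert 33:
  append 33 at index 1 → [33] (no swap needed)
Insert 48:
  append 48 at index 2 → [33, 48]
  48 > parent 33 at index 1, swap → [48, 33]
Insert 74:
  append 74 at index 3 → [48, 33, 74]
  74 > parent 48 at index 1, swap → [74, 33, 48]
Insert 86:
  append 86 at index 4 → [74, 33, 48, 86]
  86 > parent 33 at index 2, swap → [74, 86, 48, 33]
  86 > parent 74 at index 1, swap → [86, 74, 48, 33]
Insert 10:
  append 10 at index 5 → [86, 74, 48, 33, 10] (no swap needed)
Insert 79:
  append 79 at index 6 → [86, 74, 48, 33, 10, 79]
  79 > parent 48 at index 3, swap → [86, 74, 79, 33, 10, 48]
Insert 65:
  append 65 at index 7 → [86, 74, 79, 33, 10, 48, 65] (no swap needed)
resulting array: [86, 74, 79, 33, 10, 48, 65]

6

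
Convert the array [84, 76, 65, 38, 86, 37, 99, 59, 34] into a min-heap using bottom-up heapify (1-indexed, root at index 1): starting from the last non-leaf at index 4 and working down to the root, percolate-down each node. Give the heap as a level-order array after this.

[34, 38, 37, 59, 86, 65, 99, 84, 76]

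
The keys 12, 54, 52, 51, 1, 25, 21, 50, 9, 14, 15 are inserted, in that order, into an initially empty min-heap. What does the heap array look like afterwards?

[1, 9, 21, 12, 14, 52, 25, 54, 50, 51, 15]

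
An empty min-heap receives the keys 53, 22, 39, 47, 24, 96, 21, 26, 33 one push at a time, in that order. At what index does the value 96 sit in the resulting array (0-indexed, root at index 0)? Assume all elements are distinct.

Insert 53:
  append 53 at index 0 → [53] (no swap needed)
Insert 22:
  append 22 at index 1 → [53, 22]
  22 < parent 53 at index 0, swap → [22, 53]
Insert 39:
  append 39 at index 2 → [22, 53, 39] (no swap needed)
Insert 47:
  append 47 at index 3 → [22, 53, 39, 47]
  47 < parent 53 at index 1, swap → [22, 47, 39, 53]
Insert 24:
  append 24 at index 4 → [22, 47, 39, 53, 24]
  24 < parent 47 at index 1, swap → [22, 24, 39, 53, 47]
Insert 96:
  append 96 at index 5 → [22, 24, 39, 53, 47, 96] (no swap needed)
Insert 21:
  append 21 at index 6 → [22, 24, 39, 53, 47, 96, 21]
  21 < parent 39 at index 2, swap → [22, 24, 21, 53, 47, 96, 39]
  21 < parent 22 at index 0, swap → [21, 24, 22, 53, 47, 96, 39]
Insert 26:
  append 26 at index 7 → [21, 24, 22, 53, 47, 96, 39, 26]
  26 < parent 53 at index 3, swap → [21, 24, 22, 26, 47, 96, 39, 53]
Insert 33:
  append 33 at index 8 → [21, 24, 22, 26, 47, 96, 39, 53, 33] (no swap needed)
resulting array: [21, 24, 22, 26, 47, 96, 39, 53, 33]

5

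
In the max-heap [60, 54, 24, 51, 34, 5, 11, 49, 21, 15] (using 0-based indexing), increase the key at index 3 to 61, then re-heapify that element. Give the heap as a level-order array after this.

set index 3 from 51 to 61 → [60, 54, 24, 61, 34, 5, 11, 49, 21, 15]
61 > parent 54 at index 1, swap → [60, 61, 24, 54, 34, 5, 11, 49, 21, 15]
61 > parent 60 at index 0, swap → [61, 60, 24, 54, 34, 5, 11, 49, 21, 15]

[61, 60, 24, 54, 34, 5, 11, 49, 21, 15]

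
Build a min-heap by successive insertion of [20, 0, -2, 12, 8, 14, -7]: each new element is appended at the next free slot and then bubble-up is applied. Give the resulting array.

[-7, 8, -2, 20, 12, 14, 0]

Insert 20:
  append 20 at index 0 → [20] (no swap needed)
Insert 0:
  append 0 at index 1 → [20, 0]
  0 < parent 20 at index 0, swap → [0, 20]
Insert -2:
  append -2 at index 2 → [0, 20, -2]
  -2 < parent 0 at index 0, swap → [-2, 20, 0]
Insert 12:
  append 12 at index 3 → [-2, 20, 0, 12]
  12 < parent 20 at index 1, swap → [-2, 12, 0, 20]
Insert 8:
  append 8 at index 4 → [-2, 12, 0, 20, 8]
  8 < parent 12 at index 1, swap → [-2, 8, 0, 20, 12]
Insert 14:
  append 14 at index 5 → [-2, 8, 0, 20, 12, 14] (no swap needed)
Insert -7:
  append -7 at index 6 → [-2, 8, 0, 20, 12, 14, -7]
  -7 < parent 0 at index 2, swap → [-2, 8, -7, 20, 12, 14, 0]
  -7 < parent -2 at index 0, swap → [-7, 8, -2, 20, 12, 14, 0]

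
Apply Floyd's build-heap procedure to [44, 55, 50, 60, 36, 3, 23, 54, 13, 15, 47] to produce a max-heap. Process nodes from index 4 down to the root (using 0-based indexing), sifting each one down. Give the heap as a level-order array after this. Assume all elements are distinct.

sift down from index 4:
  36 vs larger child 47 at index 10, swap → [44, 55, 50, 60, 47, 3, 23, 54, 13, 15, 36]
sift down from index 3: already satisfies heap property
sift down from index 2: already satisfies heap property
sift down from index 1:
  55 vs larger child 60 at index 3, swap → [44, 60, 50, 55, 47, 3, 23, 54, 13, 15, 36]
sift down from index 0:
  44 vs larger child 60 at index 1, swap → [60, 44, 50, 55, 47, 3, 23, 54, 13, 15, 36]
  44 vs larger child 55 at index 3, swap → [60, 55, 50, 44, 47, 3, 23, 54, 13, 15, 36]
  44 vs larger child 54 at index 7, swap → [60, 55, 50, 54, 47, 3, 23, 44, 13, 15, 36]

[60, 55, 50, 54, 47, 3, 23, 44, 13, 15, 36]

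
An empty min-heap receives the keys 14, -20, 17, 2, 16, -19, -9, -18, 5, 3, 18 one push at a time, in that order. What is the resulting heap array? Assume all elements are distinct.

[-20, -18, -19, 2, 3, 17, -9, 14, 5, 16, 18]

Insert 14:
  append 14 at index 0 → [14] (no swap needed)
Insert -20:
  append -20 at index 1 → [14, -20]
  -20 < parent 14 at index 0, swap → [-20, 14]
Insert 17:
  append 17 at index 2 → [-20, 14, 17] (no swap needed)
Insert 2:
  append 2 at index 3 → [-20, 14, 17, 2]
  2 < parent 14 at index 1, swap → [-20, 2, 17, 14]
Insert 16:
  append 16 at index 4 → [-20, 2, 17, 14, 16] (no swap needed)
Insert -19:
  append -19 at index 5 → [-20, 2, 17, 14, 16, -19]
  -19 < parent 17 at index 2, swap → [-20, 2, -19, 14, 16, 17]
Insert -9:
  append -9 at index 6 → [-20, 2, -19, 14, 16, 17, -9] (no swap needed)
Insert -18:
  append -18 at index 7 → [-20, 2, -19, 14, 16, 17, -9, -18]
  -18 < parent 14 at index 3, swap → [-20, 2, -19, -18, 16, 17, -9, 14]
  -18 < parent 2 at index 1, swap → [-20, -18, -19, 2, 16, 17, -9, 14]
Insert 5:
  append 5 at index 8 → [-20, -18, -19, 2, 16, 17, -9, 14, 5] (no swap needed)
Insert 3:
  append 3 at index 9 → [-20, -18, -19, 2, 16, 17, -9, 14, 5, 3]
  3 < parent 16 at index 4, swap → [-20, -18, -19, 2, 3, 17, -9, 14, 5, 16]
Insert 18:
  append 18 at index 10 → [-20, -18, -19, 2, 3, 17, -9, 14, 5, 16, 18] (no swap needed)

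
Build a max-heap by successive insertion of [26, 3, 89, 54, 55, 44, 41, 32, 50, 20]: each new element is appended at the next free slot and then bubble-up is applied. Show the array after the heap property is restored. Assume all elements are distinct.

[89, 55, 44, 50, 54, 26, 41, 3, 32, 20]

Insert 26:
  append 26 at index 0 → [26] (no swap needed)
Insert 3:
  append 3 at index 1 → [26, 3] (no swap needed)
Insert 89:
  append 89 at index 2 → [26, 3, 89]
  89 > parent 26 at index 0, swap → [89, 3, 26]
Insert 54:
  append 54 at index 3 → [89, 3, 26, 54]
  54 > parent 3 at index 1, swap → [89, 54, 26, 3]
Insert 55:
  append 55 at index 4 → [89, 54, 26, 3, 55]
  55 > parent 54 at index 1, swap → [89, 55, 26, 3, 54]
Insert 44:
  append 44 at index 5 → [89, 55, 26, 3, 54, 44]
  44 > parent 26 at index 2, swap → [89, 55, 44, 3, 54, 26]
Insert 41:
  append 41 at index 6 → [89, 55, 44, 3, 54, 26, 41] (no swap needed)
Insert 32:
  append 32 at index 7 → [89, 55, 44, 3, 54, 26, 41, 32]
  32 > parent 3 at index 3, swap → [89, 55, 44, 32, 54, 26, 41, 3]
Insert 50:
  append 50 at index 8 → [89, 55, 44, 32, 54, 26, 41, 3, 50]
  50 > parent 32 at index 3, swap → [89, 55, 44, 50, 54, 26, 41, 3, 32]
Insert 20:
  append 20 at index 9 → [89, 55, 44, 50, 54, 26, 41, 3, 32, 20] (no swap needed)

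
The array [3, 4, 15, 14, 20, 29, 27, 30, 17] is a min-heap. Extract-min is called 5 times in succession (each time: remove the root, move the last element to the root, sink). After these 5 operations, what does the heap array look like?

[20, 29, 27, 30]

extract-min #1 returns 3:
  remove root 3; move last element 17 to root → [17, 4, 15, 14, 20, 29, 27, 30]
  17 vs smaller child 4 at index 1, swap → [4, 17, 15, 14, 20, 29, 27, 30]
  17 vs smaller child 14 at index 3, swap → [4, 14, 15, 17, 20, 29, 27, 30]
extract-min #2 returns 4:
  remove root 4; move last element 30 to root → [30, 14, 15, 17, 20, 29, 27]
  30 vs smaller child 14 at index 1, swap → [14, 30, 15, 17, 20, 29, 27]
  30 vs smaller child 17 at index 3, swap → [14, 17, 15, 30, 20, 29, 27]
extract-min #3 returns 14:
  remove root 14; move last element 27 to root → [27, 17, 15, 30, 20, 29]
  27 vs smaller child 15 at index 2, swap → [15, 17, 27, 30, 20, 29]
extract-min #4 returns 15:
  remove root 15; move last element 29 to root → [29, 17, 27, 30, 20]
  29 vs smaller child 17 at index 1, swap → [17, 29, 27, 30, 20]
  29 vs smaller child 20 at index 4, swap → [17, 20, 27, 30, 29]
extract-min #5 returns 17:
  remove root 17; move last element 29 to root → [29, 20, 27, 30]
  29 vs smaller child 20 at index 1, swap → [20, 29, 27, 30]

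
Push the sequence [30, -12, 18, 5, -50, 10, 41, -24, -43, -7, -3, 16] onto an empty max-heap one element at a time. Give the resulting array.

[41, 5, 30, -12, -3, 16, 18, -24, -43, -50, -7, 10]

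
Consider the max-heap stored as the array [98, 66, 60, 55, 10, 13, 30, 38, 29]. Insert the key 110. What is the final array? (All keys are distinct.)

append 110 at index 9 → [98, 66, 60, 55, 10, 13, 30, 38, 29, 110]
110 > parent 10 at index 4, swap → [98, 66, 60, 55, 110, 13, 30, 38, 29, 10]
110 > parent 66 at index 1, swap → [98, 110, 60, 55, 66, 13, 30, 38, 29, 10]
110 > parent 98 at index 0, swap → [110, 98, 60, 55, 66, 13, 30, 38, 29, 10]

[110, 98, 60, 55, 66, 13, 30, 38, 29, 10]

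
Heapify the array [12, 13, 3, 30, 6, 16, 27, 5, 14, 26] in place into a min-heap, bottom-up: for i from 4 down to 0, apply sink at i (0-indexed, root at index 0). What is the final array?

sift down from index 4: already satisfies heap property
sift down from index 3:
  30 vs smaller child 5 at index 7, swap → [12, 13, 3, 5, 6, 16, 27, 30, 14, 26]
sift down from index 2: already satisfies heap property
sift down from index 1:
  13 vs smaller child 5 at index 3, swap → [12, 5, 3, 13, 6, 16, 27, 30, 14, 26]
sift down from index 0:
  12 vs smaller child 3 at index 2, swap → [3, 5, 12, 13, 6, 16, 27, 30, 14, 26]

[3, 5, 12, 13, 6, 16, 27, 30, 14, 26]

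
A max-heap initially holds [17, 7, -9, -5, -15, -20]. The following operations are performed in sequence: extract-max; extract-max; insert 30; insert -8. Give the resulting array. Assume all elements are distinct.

[30, -5, -8, -20, -15, -9]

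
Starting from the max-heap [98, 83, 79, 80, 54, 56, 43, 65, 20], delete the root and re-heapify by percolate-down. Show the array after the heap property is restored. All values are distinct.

remove root 98; move last element 20 to root → [20, 83, 79, 80, 54, 56, 43, 65]
20 vs larger child 83 at index 1, swap → [83, 20, 79, 80, 54, 56, 43, 65]
20 vs larger child 80 at index 3, swap → [83, 80, 79, 20, 54, 56, 43, 65]
20 vs only child 65 at index 7, swap → [83, 80, 79, 65, 54, 56, 43, 20]

[83, 80, 79, 65, 54, 56, 43, 20]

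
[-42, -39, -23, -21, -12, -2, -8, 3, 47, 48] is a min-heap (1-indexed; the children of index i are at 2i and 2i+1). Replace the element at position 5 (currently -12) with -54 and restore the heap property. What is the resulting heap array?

set index 5 from -12 to -54 → [-42, -39, -23, -21, -54, -2, -8, 3, 47, 48]
-54 < parent -39 at index 2, swap → [-42, -54, -23, -21, -39, -2, -8, 3, 47, 48]
-54 < parent -42 at index 1, swap → [-54, -42, -23, -21, -39, -2, -8, 3, 47, 48]

[-54, -42, -23, -21, -39, -2, -8, 3, 47, 48]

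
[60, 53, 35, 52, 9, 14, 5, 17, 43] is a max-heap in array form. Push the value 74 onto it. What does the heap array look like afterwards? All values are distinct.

[74, 60, 35, 52, 53, 14, 5, 17, 43, 9]

append 74 at index 9 → [60, 53, 35, 52, 9, 14, 5, 17, 43, 74]
74 > parent 9 at index 4, swap → [60, 53, 35, 52, 74, 14, 5, 17, 43, 9]
74 > parent 53 at index 1, swap → [60, 74, 35, 52, 53, 14, 5, 17, 43, 9]
74 > parent 60 at index 0, swap → [74, 60, 35, 52, 53, 14, 5, 17, 43, 9]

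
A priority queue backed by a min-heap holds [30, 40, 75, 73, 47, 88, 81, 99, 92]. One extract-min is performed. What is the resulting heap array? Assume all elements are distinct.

[40, 47, 75, 73, 92, 88, 81, 99]

remove root 30; move last element 92 to root → [92, 40, 75, 73, 47, 88, 81, 99]
92 vs smaller child 40 at index 1, swap → [40, 92, 75, 73, 47, 88, 81, 99]
92 vs smaller child 47 at index 4, swap → [40, 47, 75, 73, 92, 88, 81, 99]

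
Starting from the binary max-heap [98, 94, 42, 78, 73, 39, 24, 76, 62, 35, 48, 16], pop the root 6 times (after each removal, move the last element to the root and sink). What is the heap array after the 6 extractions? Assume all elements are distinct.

[48, 35, 42, 16, 24, 39]

extract-max #1 returns 98:
  remove root 98; move last element 16 to root → [16, 94, 42, 78, 73, 39, 24, 76, 62, 35, 48]
  16 vs larger child 94 at index 1, swap → [94, 16, 42, 78, 73, 39, 24, 76, 62, 35, 48]
  16 vs larger child 78 at index 3, swap → [94, 78, 42, 16, 73, 39, 24, 76, 62, 35, 48]
  16 vs larger child 76 at index 7, swap → [94, 78, 42, 76, 73, 39, 24, 16, 62, 35, 48]
extract-max #2 returns 94:
  remove root 94; move last element 48 to root → [48, 78, 42, 76, 73, 39, 24, 16, 62, 35]
  48 vs larger child 78 at index 1, swap → [78, 48, 42, 76, 73, 39, 24, 16, 62, 35]
  48 vs larger child 76 at index 3, swap → [78, 76, 42, 48, 73, 39, 24, 16, 62, 35]
  48 vs larger child 62 at index 8, swap → [78, 76, 42, 62, 73, 39, 24, 16, 48, 35]
extract-max #3 returns 78:
  remove root 78; move last element 35 to root → [35, 76, 42, 62, 73, 39, 24, 16, 48]
  35 vs larger child 76 at index 1, swap → [76, 35, 42, 62, 73, 39, 24, 16, 48]
  35 vs larger child 73 at index 4, swap → [76, 73, 42, 62, 35, 39, 24, 16, 48]
extract-max #4 returns 76:
  remove root 76; move last element 48 to root → [48, 73, 42, 62, 35, 39, 24, 16]
  48 vs larger child 73 at index 1, swap → [73, 48, 42, 62, 35, 39, 24, 16]
  48 vs larger child 62 at index 3, swap → [73, 62, 42, 48, 35, 39, 24, 16]
extract-max #5 returns 73:
  remove root 73; move last element 16 to root → [16, 62, 42, 48, 35, 39, 24]
  16 vs larger child 62 at index 1, swap → [62, 16, 42, 48, 35, 39, 24]
  16 vs larger child 48 at index 3, swap → [62, 48, 42, 16, 35, 39, 24]
extract-max #6 returns 62:
  remove root 62; move last element 24 to root → [24, 48, 42, 16, 35, 39]
  24 vs larger child 48 at index 1, swap → [48, 24, 42, 16, 35, 39]
  24 vs larger child 35 at index 4, swap → [48, 35, 42, 16, 24, 39]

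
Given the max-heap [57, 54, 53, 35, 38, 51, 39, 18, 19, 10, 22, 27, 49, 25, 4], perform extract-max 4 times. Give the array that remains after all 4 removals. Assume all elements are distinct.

[49, 38, 39, 35, 22, 27, 25, 18, 19, 10, 4]

extract-max #1 returns 57:
  remove root 57; move last element 4 to root → [4, 54, 53, 35, 38, 51, 39, 18, 19, 10, 22, 27, 49, 25]
  4 vs larger child 54 at index 1, swap → [54, 4, 53, 35, 38, 51, 39, 18, 19, 10, 22, 27, 49, 25]
  4 vs larger child 38 at index 4, swap → [54, 38, 53, 35, 4, 51, 39, 18, 19, 10, 22, 27, 49, 25]
  4 vs larger child 22 at index 10, swap → [54, 38, 53, 35, 22, 51, 39, 18, 19, 10, 4, 27, 49, 25]
extract-max #2 returns 54:
  remove root 54; move last element 25 to root → [25, 38, 53, 35, 22, 51, 39, 18, 19, 10, 4, 27, 49]
  25 vs larger child 53 at index 2, swap → [53, 38, 25, 35, 22, 51, 39, 18, 19, 10, 4, 27, 49]
  25 vs larger child 51 at index 5, swap → [53, 38, 51, 35, 22, 25, 39, 18, 19, 10, 4, 27, 49]
  25 vs larger child 49 at index 12, swap → [53, 38, 51, 35, 22, 49, 39, 18, 19, 10, 4, 27, 25]
extract-max #3 returns 53:
  remove root 53; move last element 25 to root → [25, 38, 51, 35, 22, 49, 39, 18, 19, 10, 4, 27]
  25 vs larger child 51 at index 2, swap → [51, 38, 25, 35, 22, 49, 39, 18, 19, 10, 4, 27]
  25 vs larger child 49 at index 5, swap → [51, 38, 49, 35, 22, 25, 39, 18, 19, 10, 4, 27]
  25 vs only child 27 at index 11, swap → [51, 38, 49, 35, 22, 27, 39, 18, 19, 10, 4, 25]
extract-max #4 returns 51:
  remove root 51; move last element 25 to root → [25, 38, 49, 35, 22, 27, 39, 18, 19, 10, 4]
  25 vs larger child 49 at index 2, swap → [49, 38, 25, 35, 22, 27, 39, 18, 19, 10, 4]
  25 vs larger child 39 at index 6, swap → [49, 38, 39, 35, 22, 27, 25, 18, 19, 10, 4]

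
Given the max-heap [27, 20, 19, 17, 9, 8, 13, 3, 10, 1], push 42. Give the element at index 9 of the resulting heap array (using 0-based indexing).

append 42 at index 10 → [27, 20, 19, 17, 9, 8, 13, 3, 10, 1, 42]
42 > parent 9 at index 4, swap → [27, 20, 19, 17, 42, 8, 13, 3, 10, 1, 9]
42 > parent 20 at index 1, swap → [27, 42, 19, 17, 20, 8, 13, 3, 10, 1, 9]
42 > parent 27 at index 0, swap → [42, 27, 19, 17, 20, 8, 13, 3, 10, 1, 9]
resulting array: [42, 27, 19, 17, 20, 8, 13, 3, 10, 1, 9]

1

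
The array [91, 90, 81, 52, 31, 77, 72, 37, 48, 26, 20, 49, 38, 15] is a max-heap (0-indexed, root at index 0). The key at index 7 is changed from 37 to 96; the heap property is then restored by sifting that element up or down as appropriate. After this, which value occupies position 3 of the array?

90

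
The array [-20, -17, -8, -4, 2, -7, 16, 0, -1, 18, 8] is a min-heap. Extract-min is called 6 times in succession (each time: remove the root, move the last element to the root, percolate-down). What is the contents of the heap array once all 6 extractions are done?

[0, 2, 8, 16, 18]

extract-min #1 returns -20:
  remove root -20; move last element 8 to root → [8, -17, -8, -4, 2, -7, 16, 0, -1, 18]
  8 vs smaller child -17 at index 1, swap → [-17, 8, -8, -4, 2, -7, 16, 0, -1, 18]
  8 vs smaller child -4 at index 3, swap → [-17, -4, -8, 8, 2, -7, 16, 0, -1, 18]
  8 vs smaller child -1 at index 8, swap → [-17, -4, -8, -1, 2, -7, 16, 0, 8, 18]
extract-min #2 returns -17:
  remove root -17; move last element 18 to root → [18, -4, -8, -1, 2, -7, 16, 0, 8]
  18 vs smaller child -8 at index 2, swap → [-8, -4, 18, -1, 2, -7, 16, 0, 8]
  18 vs smaller child -7 at index 5, swap → [-8, -4, -7, -1, 2, 18, 16, 0, 8]
extract-min #3 returns -8:
  remove root -8; move last element 8 to root → [8, -4, -7, -1, 2, 18, 16, 0]
  8 vs smaller child -7 at index 2, swap → [-7, -4, 8, -1, 2, 18, 16, 0]
extract-min #4 returns -7:
  remove root -7; move last element 0 to root → [0, -4, 8, -1, 2, 18, 16]
  0 vs smaller child -4 at index 1, swap → [-4, 0, 8, -1, 2, 18, 16]
  0 vs smaller child -1 at index 3, swap → [-4, -1, 8, 0, 2, 18, 16]
extract-min #5 returns -4:
  remove root -4; move last element 16 to root → [16, -1, 8, 0, 2, 18]
  16 vs smaller child -1 at index 1, swap → [-1, 16, 8, 0, 2, 18]
  16 vs smaller child 0 at index 3, swap → [-1, 0, 8, 16, 2, 18]
extract-min #6 returns -1:
  remove root -1; move last element 18 to root → [18, 0, 8, 16, 2]
  18 vs smaller child 0 at index 1, swap → [0, 18, 8, 16, 2]
  18 vs smaller child 2 at index 4, swap → [0, 2, 8, 16, 18]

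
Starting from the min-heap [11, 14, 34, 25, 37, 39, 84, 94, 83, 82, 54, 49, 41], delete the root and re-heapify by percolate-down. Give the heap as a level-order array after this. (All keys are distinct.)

remove root 11; move last element 41 to root → [41, 14, 34, 25, 37, 39, 84, 94, 83, 82, 54, 49]
41 vs smaller child 14 at index 1, swap → [14, 41, 34, 25, 37, 39, 84, 94, 83, 82, 54, 49]
41 vs smaller child 25 at index 3, swap → [14, 25, 34, 41, 37, 39, 84, 94, 83, 82, 54, 49]

[14, 25, 34, 41, 37, 39, 84, 94, 83, 82, 54, 49]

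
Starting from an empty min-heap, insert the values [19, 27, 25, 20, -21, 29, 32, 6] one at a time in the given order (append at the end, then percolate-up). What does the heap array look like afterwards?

Insert 19:
  append 19 at index 0 → [19] (no swap needed)
Insert 27:
  append 27 at index 1 → [19, 27] (no swap needed)
Insert 25:
  append 25 at index 2 → [19, 27, 25] (no swap needed)
Insert 20:
  append 20 at index 3 → [19, 27, 25, 20]
  20 < parent 27 at index 1, swap → [19, 20, 25, 27]
Insert -21:
  append -21 at index 4 → [19, 20, 25, 27, -21]
  -21 < parent 20 at index 1, swap → [19, -21, 25, 27, 20]
  -21 < parent 19 at index 0, swap → [-21, 19, 25, 27, 20]
Insert 29:
  append 29 at index 5 → [-21, 19, 25, 27, 20, 29] (no swap needed)
Insert 32:
  append 32 at index 6 → [-21, 19, 25, 27, 20, 29, 32] (no swap needed)
Insert 6:
  append 6 at index 7 → [-21, 19, 25, 27, 20, 29, 32, 6]
  6 < parent 27 at index 3, swap → [-21, 19, 25, 6, 20, 29, 32, 27]
  6 < parent 19 at index 1, swap → [-21, 6, 25, 19, 20, 29, 32, 27]

[-21, 6, 25, 19, 20, 29, 32, 27]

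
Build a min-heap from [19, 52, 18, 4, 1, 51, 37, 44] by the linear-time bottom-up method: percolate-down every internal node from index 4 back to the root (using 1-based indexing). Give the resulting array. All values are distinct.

sift down from index 4: already satisfies heap property
sift down from index 3: already satisfies heap property
sift down from index 2:
  52 vs smaller child 1 at index 5, swap → [19, 1, 18, 4, 52, 51, 37, 44]
sift down from index 1:
  19 vs smaller child 1 at index 2, swap → [1, 19, 18, 4, 52, 51, 37, 44]
  19 vs smaller child 4 at index 4, swap → [1, 4, 18, 19, 52, 51, 37, 44]

[1, 4, 18, 19, 52, 51, 37, 44]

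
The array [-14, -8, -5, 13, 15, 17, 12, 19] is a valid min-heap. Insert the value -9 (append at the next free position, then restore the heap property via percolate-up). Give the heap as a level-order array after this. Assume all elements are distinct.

[-14, -9, -5, -8, 15, 17, 12, 19, 13]

append -9 at index 8 → [-14, -8, -5, 13, 15, 17, 12, 19, -9]
-9 < parent 13 at index 3, swap → [-14, -8, -5, -9, 15, 17, 12, 19, 13]
-9 < parent -8 at index 1, swap → [-14, -9, -5, -8, 15, 17, 12, 19, 13]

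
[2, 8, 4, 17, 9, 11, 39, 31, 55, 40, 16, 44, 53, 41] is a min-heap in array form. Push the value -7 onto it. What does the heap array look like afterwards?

[-7, 8, 2, 17, 9, 11, 4, 31, 55, 40, 16, 44, 53, 41, 39]

append -7 at index 14 → [2, 8, 4, 17, 9, 11, 39, 31, 55, 40, 16, 44, 53, 41, -7]
-7 < parent 39 at index 6, swap → [2, 8, 4, 17, 9, 11, -7, 31, 55, 40, 16, 44, 53, 41, 39]
-7 < parent 4 at index 2, swap → [2, 8, -7, 17, 9, 11, 4, 31, 55, 40, 16, 44, 53, 41, 39]
-7 < parent 2 at index 0, swap → [-7, 8, 2, 17, 9, 11, 4, 31, 55, 40, 16, 44, 53, 41, 39]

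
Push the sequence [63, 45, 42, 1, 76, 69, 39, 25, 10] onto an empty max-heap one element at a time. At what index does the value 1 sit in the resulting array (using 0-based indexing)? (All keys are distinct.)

7

Insert 63:
  append 63 at index 0 → [63] (no swap needed)
Insert 45:
  append 45 at index 1 → [63, 45] (no swap needed)
Insert 42:
  append 42 at index 2 → [63, 45, 42] (no swap needed)
Insert 1:
  append 1 at index 3 → [63, 45, 42, 1] (no swap needed)
Insert 76:
  append 76 at index 4 → [63, 45, 42, 1, 76]
  76 > parent 45 at index 1, swap → [63, 76, 42, 1, 45]
  76 > parent 63 at index 0, swap → [76, 63, 42, 1, 45]
Insert 69:
  append 69 at index 5 → [76, 63, 42, 1, 45, 69]
  69 > parent 42 at index 2, swap → [76, 63, 69, 1, 45, 42]
Insert 39:
  append 39 at index 6 → [76, 63, 69, 1, 45, 42, 39] (no swap needed)
Insert 25:
  append 25 at index 7 → [76, 63, 69, 1, 45, 42, 39, 25]
  25 > parent 1 at index 3, swap → [76, 63, 69, 25, 45, 42, 39, 1]
Insert 10:
  append 10 at index 8 → [76, 63, 69, 25, 45, 42, 39, 1, 10] (no swap needed)
resulting array: [76, 63, 69, 25, 45, 42, 39, 1, 10]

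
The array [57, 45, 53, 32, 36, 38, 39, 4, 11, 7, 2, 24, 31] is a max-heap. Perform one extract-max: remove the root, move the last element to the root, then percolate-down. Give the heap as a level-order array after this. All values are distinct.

remove root 57; move last element 31 to root → [31, 45, 53, 32, 36, 38, 39, 4, 11, 7, 2, 24]
31 vs larger child 53 at index 2, swap → [53, 45, 31, 32, 36, 38, 39, 4, 11, 7, 2, 24]
31 vs larger child 39 at index 6, swap → [53, 45, 39, 32, 36, 38, 31, 4, 11, 7, 2, 24]

[53, 45, 39, 32, 36, 38, 31, 4, 11, 7, 2, 24]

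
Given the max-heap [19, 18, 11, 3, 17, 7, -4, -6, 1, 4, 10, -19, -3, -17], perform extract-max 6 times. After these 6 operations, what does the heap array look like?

[4, 3, -4, 1, -3, -19, -17, -6]

extract-max #1 returns 19:
  remove root 19; move last element -17 to root → [-17, 18, 11, 3, 17, 7, -4, -6, 1, 4, 10, -19, -3]
  -17 vs larger child 18 at index 1, swap → [18, -17, 11, 3, 17, 7, -4, -6, 1, 4, 10, -19, -3]
  -17 vs larger child 17 at index 4, swap → [18, 17, 11, 3, -17, 7, -4, -6, 1, 4, 10, -19, -3]
  -17 vs larger child 10 at index 10, swap → [18, 17, 11, 3, 10, 7, -4, -6, 1, 4, -17, -19, -3]
extract-max #2 returns 18:
  remove root 18; move last element -3 to root → [-3, 17, 11, 3, 10, 7, -4, -6, 1, 4, -17, -19]
  -3 vs larger child 17 at index 1, swap → [17, -3, 11, 3, 10, 7, -4, -6, 1, 4, -17, -19]
  -3 vs larger child 10 at index 4, swap → [17, 10, 11, 3, -3, 7, -4, -6, 1, 4, -17, -19]
  -3 vs larger child 4 at index 9, swap → [17, 10, 11, 3, 4, 7, -4, -6, 1, -3, -17, -19]
extract-max #3 returns 17:
  remove root 17; move last element -19 to root → [-19, 10, 11, 3, 4, 7, -4, -6, 1, -3, -17]
  -19 vs larger child 11 at index 2, swap → [11, 10, -19, 3, 4, 7, -4, -6, 1, -3, -17]
  -19 vs larger child 7 at index 5, swap → [11, 10, 7, 3, 4, -19, -4, -6, 1, -3, -17]
extract-max #4 returns 11:
  remove root 11; move last element -17 to root → [-17, 10, 7, 3, 4, -19, -4, -6, 1, -3]
  -17 vs larger child 10 at index 1, swap → [10, -17, 7, 3, 4, -19, -4, -6, 1, -3]
  -17 vs larger child 4 at index 4, swap → [10, 4, 7, 3, -17, -19, -4, -6, 1, -3]
  -17 vs only child -3 at index 9, swap → [10, 4, 7, 3, -3, -19, -4, -6, 1, -17]
extract-max #5 returns 10:
  remove root 10; move last element -17 to root → [-17, 4, 7, 3, -3, -19, -4, -6, 1]
  -17 vs larger child 7 at index 2, swap → [7, 4, -17, 3, -3, -19, -4, -6, 1]
  -17 vs larger child -4 at index 6, swap → [7, 4, -4, 3, -3, -19, -17, -6, 1]
extract-max #6 returns 7:
  remove root 7; move last element 1 to root → [1, 4, -4, 3, -3, -19, -17, -6]
  1 vs larger child 4 at index 1, swap → [4, 1, -4, 3, -3, -19, -17, -6]
  1 vs larger child 3 at index 3, swap → [4, 3, -4, 1, -3, -19, -17, -6]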